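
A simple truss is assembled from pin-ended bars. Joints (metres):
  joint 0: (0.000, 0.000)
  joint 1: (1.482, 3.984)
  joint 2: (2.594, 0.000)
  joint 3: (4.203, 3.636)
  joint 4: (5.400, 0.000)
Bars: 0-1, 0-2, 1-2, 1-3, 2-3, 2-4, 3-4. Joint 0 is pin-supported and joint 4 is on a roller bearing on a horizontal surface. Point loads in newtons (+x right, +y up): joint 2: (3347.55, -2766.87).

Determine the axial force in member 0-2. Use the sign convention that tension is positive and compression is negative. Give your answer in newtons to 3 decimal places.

N=5 nodes, M=7 members, R=3 reactions → 2N=10, M+R=10
member 0 (0-1): L=4.2507, (cx,cy)=(0.3486,0.9373)
member 1 (0-2): L=2.5940, (cx,cy)=(1.0000,0.0000)
member 2 (1-2): L=4.1363, (cx,cy)=(0.2688,-0.9632)
member 3 (1-3): L=2.7432, (cx,cy)=(0.9919,-0.1269)
member 4 (2-3): L=3.9761, (cx,cy)=(0.4047,0.9145)
member 5 (2-4): L=2.8060, (cx,cy)=(1.0000,0.0000)
member 6 (3-4): L=3.8280, (cx,cy)=(0.3127,-0.9499)
solve A·x = −loads:
  F[0-1] = -1533.9999 N (compression)
  F[0-2] = +3882.3748 N (tension)
  F[1-2] = +1621.6044 N (tension)
  F[1-3] = -978.6853 N (compression)
  F[2-3] = +1317.6745 N (tension)
  F[2-4] = +437.5576 N (tension)
  F[3-4] = -1399.2937 N (compression)
  Rx@0 = -3347.5500 N
  Ry@0 = +1437.7476 N
  Ry@4 = +1329.1224 N

3882.375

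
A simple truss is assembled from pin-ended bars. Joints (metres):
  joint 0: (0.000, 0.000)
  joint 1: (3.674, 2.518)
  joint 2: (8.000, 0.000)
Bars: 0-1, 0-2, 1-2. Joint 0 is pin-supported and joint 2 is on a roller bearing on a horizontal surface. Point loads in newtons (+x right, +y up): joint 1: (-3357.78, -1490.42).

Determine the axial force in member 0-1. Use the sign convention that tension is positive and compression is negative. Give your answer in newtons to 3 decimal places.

N=3 nodes, M=3 members, R=3 reactions → 2N=6, M+R=6
member 0 (0-1): L=4.4541, (cx,cy)=(0.8249,0.5653)
member 1 (0-2): L=8.0000, (cx,cy)=(1.0000,0.0000)
member 2 (1-2): L=5.0055, (cx,cy)=(0.8643,-0.5031)
solve A·x = −loads:
  F[0-1] = -3295.0908 N (compression)
  F[0-2] = -639.7702 N (compression)
  F[1-2] = +740.2548 N (tension)
  Rx@0 = +3357.7800 N
  Ry@0 = +1862.8059 N
  Ry@2 = -372.3859 N

-3295.091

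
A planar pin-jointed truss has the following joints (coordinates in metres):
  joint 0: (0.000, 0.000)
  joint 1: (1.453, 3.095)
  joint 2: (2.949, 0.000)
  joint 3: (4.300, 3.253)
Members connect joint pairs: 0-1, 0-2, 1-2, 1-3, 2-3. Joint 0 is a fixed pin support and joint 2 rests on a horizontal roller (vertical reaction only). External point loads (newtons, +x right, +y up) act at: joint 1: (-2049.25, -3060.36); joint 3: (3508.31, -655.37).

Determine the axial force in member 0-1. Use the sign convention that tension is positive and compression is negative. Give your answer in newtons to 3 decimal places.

N=4 nodes, M=5 members, R=3 reactions → 2N=8, M+R=8
member 0 (0-1): L=3.4191, (cx,cy)=(0.4250,0.9052)
member 1 (0-2): L=2.9490, (cx,cy)=(1.0000,0.0000)
member 2 (1-2): L=3.4376, (cx,cy)=(0.4352,-0.9003)
member 3 (1-3): L=2.8514, (cx,cy)=(0.9985,0.0554)
member 4 (2-3): L=3.5224, (cx,cy)=(0.3835,0.9235)
solve A·x = −loads:
  F[0-1] = +515.9128 N (tension)
  F[0-2] = +1239.8147 N (tension)
  F[1-2] = -3679.2938 N (compression)
  F[1-3] = +3875.6356 N (tension)
  F[2-3] = -942.1825 N (compression)
  Rx@0 = -1459.0600 N
  Ry@0 = -467.0092 N
  Ry@2 = +4182.7392 N

515.913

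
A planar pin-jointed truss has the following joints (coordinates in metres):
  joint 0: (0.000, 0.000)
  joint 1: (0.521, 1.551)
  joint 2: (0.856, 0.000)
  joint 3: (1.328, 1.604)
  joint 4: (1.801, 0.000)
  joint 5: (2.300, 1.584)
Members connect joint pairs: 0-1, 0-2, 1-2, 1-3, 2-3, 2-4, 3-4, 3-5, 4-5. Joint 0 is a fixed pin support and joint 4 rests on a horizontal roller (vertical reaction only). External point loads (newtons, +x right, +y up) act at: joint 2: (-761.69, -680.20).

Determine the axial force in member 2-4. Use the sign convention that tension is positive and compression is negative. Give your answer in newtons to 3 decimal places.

N=6 nodes, M=9 members, R=3 reactions → 2N=12, M+R=12
member 0 (0-1): L=1.6362, (cx,cy)=(0.3184,0.9479)
member 1 (0-2): L=0.8560, (cx,cy)=(1.0000,0.0000)
member 2 (1-2): L=1.5868, (cx,cy)=(0.2111,-0.9775)
member 3 (1-3): L=0.8087, (cx,cy)=(0.9979,0.0655)
member 4 (2-3): L=1.6720, (cx,cy)=(0.2823,0.9593)
member 5 (2-4): L=0.9450, (cx,cy)=(1.0000,0.0000)
member 6 (3-4): L=1.6723, (cx,cy)=(0.2828,-0.9592)
member 7 (3-5): L=0.9722, (cx,cy)=(0.9998,-0.0206)
member 8 (4-5): L=1.6607, (cx,cy)=(0.3005,0.9538)
solve A·x = −loads:
  F[0-1] = -376.5048 N (compression)
  F[0-2] = -641.8006 N (compression)
  F[1-2] = +352.0872 N (tension)
  F[1-3] = -194.6409 N (compression)
  F[2-3] = +350.2964 N (tension)
  F[2-4] = +95.3352 N (tension)
  F[3-4] = -337.0569 N (compression)
  F[3-5] = +0.0000 N (tension)
  F[4-5] = -0.0000 N (compression)
  Rx@0 = +761.6900 N
  Ry@0 = +356.9067 N
  Ry@4 = +323.2933 N

95.335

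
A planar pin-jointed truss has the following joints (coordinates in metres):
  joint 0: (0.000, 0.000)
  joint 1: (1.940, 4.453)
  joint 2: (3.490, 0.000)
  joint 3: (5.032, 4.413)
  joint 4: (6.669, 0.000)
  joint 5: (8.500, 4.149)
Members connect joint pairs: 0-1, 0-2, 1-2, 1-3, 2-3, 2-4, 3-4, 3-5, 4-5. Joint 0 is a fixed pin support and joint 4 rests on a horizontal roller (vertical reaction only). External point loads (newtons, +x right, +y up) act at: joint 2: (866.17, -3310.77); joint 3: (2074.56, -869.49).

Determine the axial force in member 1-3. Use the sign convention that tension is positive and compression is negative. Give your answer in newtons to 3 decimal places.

N=6 nodes, M=9 members, R=3 reactions → 2N=12, M+R=12
member 0 (0-1): L=4.8572, (cx,cy)=(0.3994,0.9168)
member 1 (0-2): L=3.4900, (cx,cy)=(1.0000,0.0000)
member 2 (1-2): L=4.7151, (cx,cy)=(0.3287,-0.9444)
member 3 (1-3): L=3.0923, (cx,cy)=(0.9999,-0.0129)
member 4 (2-3): L=4.6746, (cx,cy)=(0.3299,0.9440)
member 5 (2-4): L=3.1790, (cx,cy)=(1.0000,0.0000)
member 6 (3-4): L=4.7068, (cx,cy)=(0.3478,-0.9376)
member 7 (3-5): L=3.4780, (cx,cy)=(0.9971,-0.0759)
member 8 (4-5): L=4.5351, (cx,cy)=(0.4037,0.9149)
solve A·x = −loads:
  F[0-1] = -456.8648 N (compression)
  F[0-2] = +3123.2034 N (tension)
  F[1-2] = +448.0074 N (tension)
  F[1-3] = -329.7765 N (compression)
  F[2-3] = +3058.8720 N (tension)
  F[2-4] = +1395.2959 N (tension)
  F[3-4] = -4011.8715 N (compression)
  F[3-5] = +0.0000 N (tension)
  F[4-5] = -0.0000 N (compression)
  Rx@0 = -2940.7300 N
  Ry@0 = +418.8424 N
  Ry@4 = +3761.4176 N

-329.776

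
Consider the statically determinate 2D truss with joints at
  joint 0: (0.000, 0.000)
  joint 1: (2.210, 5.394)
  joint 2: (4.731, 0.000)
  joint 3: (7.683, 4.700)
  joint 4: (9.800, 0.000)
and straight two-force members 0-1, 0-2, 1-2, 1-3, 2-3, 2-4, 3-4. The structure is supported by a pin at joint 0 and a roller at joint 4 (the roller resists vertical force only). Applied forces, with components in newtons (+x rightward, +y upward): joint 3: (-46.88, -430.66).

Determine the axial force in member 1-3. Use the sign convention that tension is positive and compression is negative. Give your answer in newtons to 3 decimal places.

N=5 nodes, M=7 members, R=3 reactions → 2N=10, M+R=10
member 0 (0-1): L=5.8292, (cx,cy)=(0.3791,0.9253)
member 1 (0-2): L=4.7310, (cx,cy)=(1.0000,0.0000)
member 2 (1-2): L=5.9540, (cx,cy)=(0.4234,-0.9059)
member 3 (1-3): L=5.5168, (cx,cy)=(0.9921,-0.1258)
member 4 (2-3): L=5.5502, (cx,cy)=(0.5319,0.8468)
member 5 (2-4): L=5.0690, (cx,cy)=(1.0000,0.0000)
member 6 (3-4): L=5.1548, (cx,cy)=(0.4107,-0.9118)
solve A·x = −loads:
  F[0-1] = -124.8342 N (compression)
  F[0-2] = +0.4480 N (tension)
  F[1-2] = +142.5829 N (tension)
  F[1-3] = -108.5614 N (compression)
  F[2-3] = -152.5365 N (compression)
  F[2-4] = +141.9495 N (tension)
  F[3-4] = -345.6389 N (compression)
  Rx@0 = +46.8800 N
  Ry@0 = +115.5146 N
  Ry@4 = +315.1454 N

-108.561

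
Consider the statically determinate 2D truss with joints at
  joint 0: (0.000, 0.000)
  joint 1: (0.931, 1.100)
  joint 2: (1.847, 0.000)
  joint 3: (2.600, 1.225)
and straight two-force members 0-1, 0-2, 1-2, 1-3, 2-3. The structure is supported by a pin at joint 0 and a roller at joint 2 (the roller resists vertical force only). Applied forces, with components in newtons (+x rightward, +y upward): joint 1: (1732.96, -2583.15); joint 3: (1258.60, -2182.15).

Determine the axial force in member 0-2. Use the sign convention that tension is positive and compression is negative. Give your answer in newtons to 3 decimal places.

1742.848

N=4 nodes, M=5 members, R=3 reactions → 2N=8, M+R=8
member 0 (0-1): L=1.4411, (cx,cy)=(0.6460,0.7633)
member 1 (0-2): L=1.8470, (cx,cy)=(1.0000,0.0000)
member 2 (1-2): L=1.4315, (cx,cy)=(0.6399,-0.7685)
member 3 (1-3): L=1.6737, (cx,cy)=(0.9972,0.0747)
member 4 (2-3): L=1.4379, (cx,cy)=(0.5237,0.8519)
solve A·x = −loads:
  F[0-1] = +1932.8836 N (tension)
  F[0-2] = +1742.8485 N (tension)
  F[1-2] = -5015.8261 N (compression)
  F[1-3] = +2733.0595 N (tension)
  F[2-3] = -2801.0480 N (compression)
  Rx@0 = -2991.5600 N
  Ry@0 = -1475.3842 N
  Ry@2 = +6240.6842 N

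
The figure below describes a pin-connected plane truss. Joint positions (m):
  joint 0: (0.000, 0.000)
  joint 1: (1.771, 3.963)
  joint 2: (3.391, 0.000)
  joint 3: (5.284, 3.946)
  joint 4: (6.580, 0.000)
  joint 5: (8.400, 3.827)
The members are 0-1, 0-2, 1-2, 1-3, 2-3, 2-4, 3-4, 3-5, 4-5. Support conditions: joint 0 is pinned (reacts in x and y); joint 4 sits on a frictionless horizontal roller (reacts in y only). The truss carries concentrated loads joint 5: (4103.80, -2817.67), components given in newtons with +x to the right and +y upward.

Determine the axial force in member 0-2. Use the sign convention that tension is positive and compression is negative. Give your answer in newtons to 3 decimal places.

2688.890

N=6 nodes, M=9 members, R=3 reactions → 2N=12, M+R=12
member 0 (0-1): L=4.3407, (cx,cy)=(0.4080,0.9130)
member 1 (0-2): L=3.3910, (cx,cy)=(1.0000,0.0000)
member 2 (1-2): L=4.2813, (cx,cy)=(0.3784,-0.9256)
member 3 (1-3): L=3.5130, (cx,cy)=(1.0000,-0.0048)
member 4 (2-3): L=4.3766, (cx,cy)=(0.4325,0.9016)
member 5 (2-4): L=3.1890, (cx,cy)=(1.0000,0.0000)
member 6 (3-4): L=4.1534, (cx,cy)=(0.3120,-0.9501)
member 7 (3-5): L=3.1183, (cx,cy)=(0.9993,-0.0382)
member 8 (4-5): L=4.2377, (cx,cy)=(0.4295,0.9031)
solve A·x = −loads:
  F[0-1] = +3467.9397 N (tension)
  F[0-2] = +2688.8901 N (tension)
  F[1-2] = -3434.6845 N (compression)
  F[1-3] = +2714.5826 N (tension)
  F[2-3] = +3526.2185 N (tension)
  F[2-4] = -135.9478 N (compression)
  F[3-4] = -3547.4846 N (compression)
  F[3-5] = +5350.5859 N (tension)
  F[4-5] = -2893.9678 N (compression)
  Rx@0 = -4103.8000 N
  Ry@0 = -3166.1705 N
  Ry@4 = +5983.8405 N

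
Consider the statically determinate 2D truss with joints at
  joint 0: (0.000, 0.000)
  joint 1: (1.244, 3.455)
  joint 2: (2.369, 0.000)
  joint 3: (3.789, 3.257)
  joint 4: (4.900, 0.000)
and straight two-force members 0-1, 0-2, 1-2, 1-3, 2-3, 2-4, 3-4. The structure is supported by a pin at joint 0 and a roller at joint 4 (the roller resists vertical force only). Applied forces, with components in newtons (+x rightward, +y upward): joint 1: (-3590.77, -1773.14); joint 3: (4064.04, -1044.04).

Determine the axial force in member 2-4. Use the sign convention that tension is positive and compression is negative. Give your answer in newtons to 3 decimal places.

N=5 nodes, M=7 members, R=3 reactions → 2N=10, M+R=10
member 0 (0-1): L=3.6721, (cx,cy)=(0.3388,0.9409)
member 1 (0-2): L=2.3690, (cx,cy)=(1.0000,0.0000)
member 2 (1-2): L=3.6335, (cx,cy)=(0.3096,-0.9509)
member 3 (1-3): L=2.5527, (cx,cy)=(0.9970,-0.0776)
member 4 (2-3): L=3.5531, (cx,cy)=(0.3997,0.9167)
member 5 (2-4): L=2.5310, (cx,cy)=(1.0000,0.0000)
member 6 (3-4): L=3.4413, (cx,cy)=(0.3228,-0.9465)
solve A·x = −loads:
  F[0-1] = -1477.5860 N (compression)
  F[0-2] = +973.8284 N (tension)
  F[1-2] = -672.5920 N (compression)
  F[1-3] = +3308.4235 N (tension)
  F[2-3] = +697.6822 N (tension)
  F[2-4] = +486.7536 N (tension)
  F[3-4] = -1507.6983 N (compression)
  Rx@0 = -473.2700 N
  Ry@0 = +1390.2164 N
  Ry@4 = +1426.9636 N

486.754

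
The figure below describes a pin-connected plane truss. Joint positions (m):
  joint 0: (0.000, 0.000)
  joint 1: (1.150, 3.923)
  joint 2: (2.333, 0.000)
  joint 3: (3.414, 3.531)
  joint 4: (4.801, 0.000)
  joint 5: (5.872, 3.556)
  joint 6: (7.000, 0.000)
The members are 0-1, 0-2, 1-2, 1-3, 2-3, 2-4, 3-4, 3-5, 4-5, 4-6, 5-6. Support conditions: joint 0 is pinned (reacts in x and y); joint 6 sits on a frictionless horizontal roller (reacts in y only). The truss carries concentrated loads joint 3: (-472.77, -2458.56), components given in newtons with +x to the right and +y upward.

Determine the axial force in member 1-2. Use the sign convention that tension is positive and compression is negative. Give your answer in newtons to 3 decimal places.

1734.570

N=7 nodes, M=11 members, R=3 reactions → 2N=14, M+R=14
member 0 (0-1): L=4.0881, (cx,cy)=(0.2813,0.9596)
member 1 (0-2): L=2.3330, (cx,cy)=(1.0000,0.0000)
member 2 (1-2): L=4.0975, (cx,cy)=(0.2887,-0.9574)
member 3 (1-3): L=2.2977, (cx,cy)=(0.9853,-0.1706)
member 4 (2-3): L=3.6928, (cx,cy)=(0.2927,0.9562)
member 5 (2-4): L=2.4680, (cx,cy)=(1.0000,0.0000)
member 6 (3-4): L=3.7936, (cx,cy)=(0.3656,-0.9308)
member 7 (3-5): L=2.4581, (cx,cy)=(0.9999,0.0102)
member 8 (4-5): L=3.7138, (cx,cy)=(0.2884,0.9575)
member 9 (4-6): L=2.1990, (cx,cy)=(1.0000,0.0000)
member 10 (5-6): L=3.7306, (cx,cy)=(0.3024,-0.9532)
solve A·x = −loads:
  F[0-1] = -1560.9997 N (compression)
  F[0-2] = -33.6524 N (compression)
  F[1-2] = +1734.5704 N (tension)
  F[1-3] = -953.8961 N (compression)
  F[2-3] = -1736.7868 N (compression)
  F[2-4] = +975.5587 N (tension)
  F[3-4] = -1038.5584 N (compression)
  F[3-5] = -595.8805 N (compression)
  F[4-5] = +1009.5476 N (tension)
  F[4-6] = +304.7110 N (tension)
  F[5-6] = -1007.7667 N (compression)
  Rx@0 = +472.7700 N
  Ry@0 = +1497.9639 N
  Ry@6 = +960.5961 N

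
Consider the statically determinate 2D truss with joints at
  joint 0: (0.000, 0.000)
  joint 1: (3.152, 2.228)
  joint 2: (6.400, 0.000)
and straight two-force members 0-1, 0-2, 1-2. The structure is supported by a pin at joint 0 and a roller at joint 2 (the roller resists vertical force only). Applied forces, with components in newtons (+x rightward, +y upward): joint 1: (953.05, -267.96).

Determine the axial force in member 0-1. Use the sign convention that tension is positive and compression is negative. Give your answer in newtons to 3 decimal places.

339.201

N=3 nodes, M=3 members, R=3 reactions → 2N=6, M+R=6
member 0 (0-1): L=3.8599, (cx,cy)=(0.8166,0.5772)
member 1 (0-2): L=6.4000, (cx,cy)=(1.0000,0.0000)
member 2 (1-2): L=3.9387, (cx,cy)=(0.8246,-0.5657)
solve A·x = −loads:
  F[0-1] = +339.2009 N (tension)
  F[0-2] = +676.0605 N (tension)
  F[1-2] = -819.8308 N (compression)
  Rx@0 = -953.0500 N
  Ry@0 = -195.7908 N
  Ry@2 = +463.7508 N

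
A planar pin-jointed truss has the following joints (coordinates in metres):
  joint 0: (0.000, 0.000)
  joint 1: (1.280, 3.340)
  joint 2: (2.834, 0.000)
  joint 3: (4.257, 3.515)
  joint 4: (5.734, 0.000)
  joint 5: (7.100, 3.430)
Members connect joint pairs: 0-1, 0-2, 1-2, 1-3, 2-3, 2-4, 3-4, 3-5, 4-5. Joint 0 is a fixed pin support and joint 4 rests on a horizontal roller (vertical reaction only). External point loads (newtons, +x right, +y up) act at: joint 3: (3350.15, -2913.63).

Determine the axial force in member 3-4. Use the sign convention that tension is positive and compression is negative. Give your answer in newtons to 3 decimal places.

N=6 nodes, M=9 members, R=3 reactions → 2N=12, M+R=12
member 0 (0-1): L=3.5769, (cx,cy)=(0.3579,0.9338)
member 1 (0-2): L=2.8340, (cx,cy)=(1.0000,0.0000)
member 2 (1-2): L=3.6838, (cx,cy)=(0.4218,-0.9067)
member 3 (1-3): L=2.9821, (cx,cy)=(0.9983,0.0587)
member 4 (2-3): L=3.7921, (cx,cy)=(0.3753,0.9269)
member 5 (2-4): L=2.9000, (cx,cy)=(1.0000,0.0000)
member 6 (3-4): L=3.8127, (cx,cy)=(0.3874,-0.9219)
member 7 (3-5): L=2.8443, (cx,cy)=(0.9996,-0.0299)
member 8 (4-5): L=3.6920, (cx,cy)=(0.3700,0.9290)
solve A·x = −loads:
  F[0-1] = +1395.5840 N (tension)
  F[0-2] = +2850.7336 N (tension)
  F[1-2] = -1367.5295 N (compression)
  F[1-3] = +1078.1598 N (tension)
  F[2-3] = +1337.6467 N (tension)
  F[2-4] = +1771.8935 N (tension)
  F[3-4] = -4573.9439 N (compression)
  F[3-5] = -0.0000 N (compression)
  F[4-5] = +0.0000 N (tension)
  Rx@0 = -3350.1500 N
  Ry@0 = -1303.1646 N
  Ry@4 = +4216.7946 N

-4573.944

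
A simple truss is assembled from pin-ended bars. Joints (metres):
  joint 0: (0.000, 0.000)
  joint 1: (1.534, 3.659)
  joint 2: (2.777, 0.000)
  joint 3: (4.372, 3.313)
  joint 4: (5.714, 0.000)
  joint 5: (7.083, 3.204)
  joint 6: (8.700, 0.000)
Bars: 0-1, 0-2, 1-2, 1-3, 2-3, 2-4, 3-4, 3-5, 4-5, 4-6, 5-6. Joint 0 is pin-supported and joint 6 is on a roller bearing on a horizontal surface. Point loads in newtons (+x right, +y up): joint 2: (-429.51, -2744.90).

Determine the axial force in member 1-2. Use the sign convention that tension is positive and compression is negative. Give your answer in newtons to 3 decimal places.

2164.134

N=7 nodes, M=11 members, R=3 reactions → 2N=14, M+R=14
member 0 (0-1): L=3.9675, (cx,cy)=(0.3866,0.9222)
member 1 (0-2): L=2.7770, (cx,cy)=(1.0000,0.0000)
member 2 (1-2): L=3.8644, (cx,cy)=(0.3217,-0.9469)
member 3 (1-3): L=2.8590, (cx,cy)=(0.9926,-0.1210)
member 4 (2-3): L=3.6770, (cx,cy)=(0.4338,0.9010)
member 5 (2-4): L=2.9370, (cx,cy)=(1.0000,0.0000)
member 6 (3-4): L=3.5745, (cx,cy)=(0.3754,-0.9268)
member 7 (3-5): L=2.7132, (cx,cy)=(0.9992,-0.0402)
member 8 (4-5): L=3.4842, (cx,cy)=(0.3929,0.9196)
member 9 (4-6): L=2.9860, (cx,cy)=(1.0000,0.0000)
member 10 (5-6): L=3.5889, (cx,cy)=(0.4506,-0.8927)
solve A·x = −loads:
  F[0-1] = -2026.3235 N (compression)
  F[0-2] = +353.9412 N (tension)
  F[1-2] = +2164.1338 N (tension)
  F[1-3] = -1490.5150 N (compression)
  F[2-3] = +772.2117 N (tension)
  F[2-4] = +1144.5874 N (tension)
  F[3-4] = -910.4882 N (compression)
  F[3-5] = -803.4034 N (compression)
  F[4-5] = +917.6886 N (tension)
  F[4-6] = +442.1816 N (tension)
  F[5-6] = -981.4173 N (compression)
  Rx@0 = +429.5100 N
  Ry@0 = +1868.7405 N
  Ry@6 = +876.1595 N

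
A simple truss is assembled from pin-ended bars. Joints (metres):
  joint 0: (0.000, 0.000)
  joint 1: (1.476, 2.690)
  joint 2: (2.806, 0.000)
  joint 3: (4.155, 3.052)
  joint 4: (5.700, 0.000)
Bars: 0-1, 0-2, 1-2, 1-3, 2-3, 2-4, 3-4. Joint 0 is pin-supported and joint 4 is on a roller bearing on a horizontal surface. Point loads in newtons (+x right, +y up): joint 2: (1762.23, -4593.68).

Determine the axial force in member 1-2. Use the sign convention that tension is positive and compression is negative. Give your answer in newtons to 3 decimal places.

2258.038

N=5 nodes, M=7 members, R=3 reactions → 2N=10, M+R=10
member 0 (0-1): L=3.0683, (cx,cy)=(0.4810,0.8767)
member 1 (0-2): L=2.8060, (cx,cy)=(1.0000,0.0000)
member 2 (1-2): L=3.0008, (cx,cy)=(0.4432,-0.8964)
member 3 (1-3): L=2.7033, (cx,cy)=(0.9910,0.1339)
member 4 (2-3): L=3.3368, (cx,cy)=(0.4043,0.9146)
member 5 (2-4): L=2.8940, (cx,cy)=(1.0000,0.0000)
member 6 (3-4): L=3.4208, (cx,cy)=(0.4517,-0.8922)
solve A·x = −loads:
  F[0-1] = -2660.3258 N (compression)
  F[0-2] = +3041.9604 N (tension)
  F[1-2] = +2258.0379 N (tension)
  F[1-3] = -2301.2415 N (compression)
  F[2-3] = +2809.3473 N (tension)
  F[2-4] = +1144.7681 N (tension)
  F[3-4] = -2534.6269 N (compression)
  Rx@0 = -1762.2300 N
  Ry@0 = +2332.3000 N
  Ry@4 = +2261.3800 N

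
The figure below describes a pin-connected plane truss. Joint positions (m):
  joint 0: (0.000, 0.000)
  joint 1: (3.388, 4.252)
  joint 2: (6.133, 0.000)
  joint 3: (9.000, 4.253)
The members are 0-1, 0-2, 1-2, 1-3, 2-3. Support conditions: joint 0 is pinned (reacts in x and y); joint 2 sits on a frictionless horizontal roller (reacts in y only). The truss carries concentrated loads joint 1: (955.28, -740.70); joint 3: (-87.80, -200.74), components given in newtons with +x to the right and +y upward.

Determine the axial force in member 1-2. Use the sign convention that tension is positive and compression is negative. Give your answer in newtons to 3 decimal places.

-1314.570

N=4 nodes, M=5 members, R=3 reactions → 2N=8, M+R=8
member 0 (0-1): L=5.4367, (cx,cy)=(0.6232,0.7821)
member 1 (0-2): L=6.1330, (cx,cy)=(1.0000,0.0000)
member 2 (1-2): L=5.0611, (cx,cy)=(0.5424,-0.8401)
member 3 (1-3): L=5.6120, (cx,cy)=(1.0000,0.0002)
member 4 (2-3): L=5.1291, (cx,cy)=(0.5590,0.8292)
solve A·x = −loads:
  F[0-1] = +465.0719 N (tension)
  F[0-2] = +577.6618 N (tension)
  F[1-2] = -1314.5696 N (compression)
  F[1-3] = +47.5270 N (tension)
  F[2-3] = -242.1019 N (compression)
  Rx@0 = -867.4800 N
  Ry@0 = -363.7269 N
  Ry@2 = +1305.1669 N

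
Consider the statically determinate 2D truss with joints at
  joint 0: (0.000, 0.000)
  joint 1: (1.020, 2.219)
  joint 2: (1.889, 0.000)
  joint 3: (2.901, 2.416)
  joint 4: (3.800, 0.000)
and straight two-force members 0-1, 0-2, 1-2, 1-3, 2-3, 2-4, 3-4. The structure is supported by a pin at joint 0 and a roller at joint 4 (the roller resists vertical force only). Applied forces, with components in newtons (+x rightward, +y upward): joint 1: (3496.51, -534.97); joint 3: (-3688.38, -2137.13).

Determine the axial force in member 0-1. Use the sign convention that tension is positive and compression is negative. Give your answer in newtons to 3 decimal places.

N=5 nodes, M=7 members, R=3 reactions → 2N=10, M+R=10
member 0 (0-1): L=2.4422, (cx,cy)=(0.4177,0.9086)
member 1 (0-2): L=1.8890, (cx,cy)=(1.0000,0.0000)
member 2 (1-2): L=2.3831, (cx,cy)=(0.3647,-0.9311)
member 3 (1-3): L=1.8913, (cx,cy)=(0.9946,0.1042)
member 4 (2-3): L=2.6194, (cx,cy)=(0.3863,0.9224)
member 5 (2-4): L=1.9110, (cx,cy)=(1.0000,0.0000)
member 6 (3-4): L=2.5778, (cx,cy)=(0.3487,-0.9372)
solve A·x = −loads:
  F[0-1] = -1320.9563 N (compression)
  F[0-2] = +359.8347 N (tension)
  F[1-2] = +248.9156 N (tension)
  F[1-3] = -4161.6201 N (compression)
  F[2-3] = -251.2881 N (compression)
  F[2-4] = +547.6874 N (tension)
  F[3-4] = -1570.4676 N (compression)
  Rx@0 = +191.8700 N
  Ry@0 = +1200.2281 N
  Ry@4 = +1471.8719 N

-1320.956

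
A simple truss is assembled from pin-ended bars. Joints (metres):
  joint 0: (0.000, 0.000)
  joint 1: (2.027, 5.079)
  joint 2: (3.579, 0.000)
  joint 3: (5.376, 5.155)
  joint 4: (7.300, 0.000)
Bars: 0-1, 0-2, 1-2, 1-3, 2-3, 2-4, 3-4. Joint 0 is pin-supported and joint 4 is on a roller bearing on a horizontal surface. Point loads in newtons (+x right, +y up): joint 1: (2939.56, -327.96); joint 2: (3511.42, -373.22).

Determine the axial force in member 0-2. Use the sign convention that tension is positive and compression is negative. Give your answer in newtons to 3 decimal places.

N=5 nodes, M=7 members, R=3 reactions → 2N=10, M+R=10
member 0 (0-1): L=5.4685, (cx,cy)=(0.3707,0.9288)
member 1 (0-2): L=3.5790, (cx,cy)=(1.0000,0.0000)
member 2 (1-2): L=5.3108, (cx,cy)=(0.2922,-0.9563)
member 3 (1-3): L=3.3499, (cx,cy)=(0.9997,0.0227)
member 4 (2-3): L=5.4592, (cx,cy)=(0.3292,0.9443)
member 5 (2-4): L=3.7210, (cx,cy)=(1.0000,0.0000)
member 6 (3-4): L=5.5023, (cx,cy)=(0.3497,-0.9369)
solve A·x = −loads:
  F[0-1] = +1742.1754 N (tension)
  F[0-2] = +5805.2159 N (tension)
  F[1-2] = -2074.9031 N (compression)
  F[1-3] = -1687.8754 N (compression)
  F[2-3] = +2496.6837 N (tension)
  F[2-4] = +865.6149 N (tension)
  F[3-4] = -2475.5259 N (compression)
  Rx@0 = -6450.9800 N
  Ry@0 = -1618.0740 N
  Ry@4 = +2319.2540 N

5805.216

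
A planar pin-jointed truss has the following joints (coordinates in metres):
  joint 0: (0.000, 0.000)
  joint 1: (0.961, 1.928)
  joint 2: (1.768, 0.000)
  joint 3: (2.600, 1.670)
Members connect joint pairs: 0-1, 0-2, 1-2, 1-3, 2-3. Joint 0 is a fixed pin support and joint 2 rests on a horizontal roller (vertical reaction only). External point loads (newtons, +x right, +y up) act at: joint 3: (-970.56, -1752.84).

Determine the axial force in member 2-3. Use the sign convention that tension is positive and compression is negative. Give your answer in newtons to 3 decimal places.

-1974.194

N=4 nodes, M=5 members, R=3 reactions → 2N=8, M+R=8
member 0 (0-1): L=2.1542, (cx,cy)=(0.4461,0.8950)
member 1 (0-2): L=1.7680, (cx,cy)=(1.0000,0.0000)
member 2 (1-2): L=2.0901, (cx,cy)=(0.3861,-0.9225)
member 3 (1-3): L=1.6592, (cx,cy)=(0.9878,-0.1555)
member 4 (2-3): L=1.8658, (cx,cy)=(0.4459,0.8951)
solve A·x = −loads:
  F[0-1] = -102.6791 N (compression)
  F[0-2] = -924.7549 N (compression)
  F[1-2] = +115.0161 N (tension)
  F[1-3] = -91.3248 N (compression)
  F[2-3] = -1974.1942 N (compression)
  Rx@0 = +970.5600 N
  Ry@0 = +91.8961 N
  Ry@2 = +1660.9439 N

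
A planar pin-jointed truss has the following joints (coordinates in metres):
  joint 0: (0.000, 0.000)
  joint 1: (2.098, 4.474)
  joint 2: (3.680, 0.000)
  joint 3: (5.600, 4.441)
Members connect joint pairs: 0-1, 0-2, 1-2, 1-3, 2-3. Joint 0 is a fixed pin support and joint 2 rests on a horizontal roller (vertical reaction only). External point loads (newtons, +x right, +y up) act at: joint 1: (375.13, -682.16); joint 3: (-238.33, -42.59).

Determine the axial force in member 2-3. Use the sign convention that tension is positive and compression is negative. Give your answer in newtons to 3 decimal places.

N=4 nodes, M=5 members, R=3 reactions → 2N=8, M+R=8
member 0 (0-1): L=4.9415, (cx,cy)=(0.4246,0.9054)
member 1 (0-2): L=3.6800, (cx,cy)=(1.0000,0.0000)
member 2 (1-2): L=4.7455, (cx,cy)=(0.3334,-0.9428)
member 3 (1-3): L=3.5022, (cx,cy)=(1.0000,-0.0094)
member 4 (2-3): L=4.8383, (cx,cy)=(0.3968,0.9179)
solve A·x = −loads:
  F[0-1] = -113.2991 N (compression)
  F[0-2] = +184.9032 N (tension)
  F[1-2] = -612.5565 N (compression)
  F[1-3] = -219.0343 N (compression)
  F[2-3] = -48.6485 N (compression)
  Rx@0 = -136.8000 N
  Ry@0 = +102.5805 N
  Ry@2 = +622.1695 N

-48.648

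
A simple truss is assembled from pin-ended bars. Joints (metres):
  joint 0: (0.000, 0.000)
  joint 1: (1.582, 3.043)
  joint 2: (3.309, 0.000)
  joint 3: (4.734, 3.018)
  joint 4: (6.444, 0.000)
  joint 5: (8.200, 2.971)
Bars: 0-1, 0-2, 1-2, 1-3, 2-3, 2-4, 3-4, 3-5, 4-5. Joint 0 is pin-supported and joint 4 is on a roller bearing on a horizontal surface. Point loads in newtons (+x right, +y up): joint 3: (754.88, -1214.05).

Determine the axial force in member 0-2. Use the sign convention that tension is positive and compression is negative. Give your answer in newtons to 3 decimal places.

738.567

N=6 nodes, M=9 members, R=3 reactions → 2N=12, M+R=12
member 0 (0-1): L=3.4297, (cx,cy)=(0.4613,0.8873)
member 1 (0-2): L=3.3090, (cx,cy)=(1.0000,0.0000)
member 2 (1-2): L=3.4989, (cx,cy)=(0.4936,-0.8697)
member 3 (1-3): L=3.1521, (cx,cy)=(1.0000,-0.0079)
member 4 (2-3): L=3.3375, (cx,cy)=(0.4270,0.9043)
member 5 (2-4): L=3.1350, (cx,cy)=(1.0000,0.0000)
member 6 (3-4): L=3.4688, (cx,cy)=(0.4930,-0.8700)
member 7 (3-5): L=3.4663, (cx,cy)=(0.9999,-0.0136)
member 8 (4-5): L=3.4511, (cx,cy)=(0.5088,0.8609)
solve A·x = −loads:
  F[0-1] = +35.3655 N (tension)
  F[0-2] = +738.5669 N (tension)
  F[1-2] = -36.3922 N (compression)
  F[1-3] = +34.2767 N (tension)
  F[2-3] = +35.0010 N (tension)
  F[2-4] = +705.6602 N (tension)
  F[3-4] = -1431.4497 N (compression)
  F[3-5] = -0.0000 N (compression)
  F[4-5] = +0.0000 N (tension)
  Rx@0 = -754.8800 N
  Ry@0 = -31.3784 N
  Ry@4 = +1245.4284 N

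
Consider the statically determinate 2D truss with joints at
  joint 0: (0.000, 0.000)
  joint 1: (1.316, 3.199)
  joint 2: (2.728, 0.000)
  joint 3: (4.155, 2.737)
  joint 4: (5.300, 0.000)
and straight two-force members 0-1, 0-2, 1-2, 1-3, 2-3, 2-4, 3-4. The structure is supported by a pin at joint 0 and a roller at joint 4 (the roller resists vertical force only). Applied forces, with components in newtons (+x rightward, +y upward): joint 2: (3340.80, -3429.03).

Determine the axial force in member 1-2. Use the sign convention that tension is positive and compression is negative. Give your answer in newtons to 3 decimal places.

N=5 nodes, M=7 members, R=3 reactions → 2N=10, M+R=10
member 0 (0-1): L=3.4591, (cx,cy)=(0.3804,0.9248)
member 1 (0-2): L=2.7280, (cx,cy)=(1.0000,0.0000)
member 2 (1-2): L=3.4968, (cx,cy)=(0.4038,-0.9148)
member 3 (1-3): L=2.8763, (cx,cy)=(0.9870,-0.1606)
member 4 (2-3): L=3.0867, (cx,cy)=(0.4623,0.8867)
member 5 (2-4): L=2.5720, (cx,cy)=(1.0000,0.0000)
member 6 (3-4): L=2.9668, (cx,cy)=(0.3859,-0.9225)
solve A·x = −loads:
  F[0-1] = -1799.3547 N (compression)
  F[0-2] = +4025.3545 N (tension)
  F[1-2] = +2090.8942 N (tension)
  F[1-3] = -1548.9735 N (compression)
  F[2-3] = +1709.8826 N (tension)
  F[2-4] = +738.3639 N (tension)
  F[3-4] = -1913.2004 N (compression)
  Rx@0 = -3340.8000 N
  Ry@0 = +1664.0500 N
  Ry@4 = +1764.9800 N

2090.894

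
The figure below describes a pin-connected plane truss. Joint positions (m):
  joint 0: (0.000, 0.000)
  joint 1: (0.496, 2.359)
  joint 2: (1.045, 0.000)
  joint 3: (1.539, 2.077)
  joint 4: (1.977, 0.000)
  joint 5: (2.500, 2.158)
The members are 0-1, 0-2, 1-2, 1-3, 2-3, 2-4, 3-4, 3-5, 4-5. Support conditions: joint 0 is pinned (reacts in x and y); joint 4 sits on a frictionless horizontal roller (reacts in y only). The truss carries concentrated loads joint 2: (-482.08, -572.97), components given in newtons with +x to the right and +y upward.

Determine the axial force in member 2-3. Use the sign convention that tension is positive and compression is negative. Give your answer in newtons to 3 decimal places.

275.821

N=6 nodes, M=9 members, R=3 reactions → 2N=12, M+R=12
member 0 (0-1): L=2.4106, (cx,cy)=(0.2058,0.9786)
member 1 (0-2): L=1.0450, (cx,cy)=(1.0000,0.0000)
member 2 (1-2): L=2.4220, (cx,cy)=(0.2267,-0.9740)
member 3 (1-3): L=1.0805, (cx,cy)=(0.9653,-0.2610)
member 4 (2-3): L=2.1349, (cx,cy)=(0.2314,0.9729)
member 5 (2-4): L=0.9320, (cx,cy)=(1.0000,0.0000)
member 6 (3-4): L=2.1227, (cx,cy)=(0.2063,-0.9785)
member 7 (3-5): L=0.9644, (cx,cy)=(0.9965,0.0840)
member 8 (4-5): L=2.2205, (cx,cy)=(0.2355,0.9719)
solve A·x = −loads:
  F[0-1] = -276.0163 N (compression)
  F[0-2] = -425.2870 N (compression)
  F[1-2] = +312.7750 N (tension)
  F[1-3] = -132.2741 N (compression)
  F[2-3] = +275.8213 N (tension)
  F[2-4] = +63.8674 N (tension)
  F[3-4] = -309.5207 N (compression)
  F[3-5] = -0.0000 N (tension)
  F[4-5] = -0.0000 N (tension)
  Rx@0 = +482.0800 N
  Ry@0 = +270.1103 N
  Ry@4 = +302.8597 N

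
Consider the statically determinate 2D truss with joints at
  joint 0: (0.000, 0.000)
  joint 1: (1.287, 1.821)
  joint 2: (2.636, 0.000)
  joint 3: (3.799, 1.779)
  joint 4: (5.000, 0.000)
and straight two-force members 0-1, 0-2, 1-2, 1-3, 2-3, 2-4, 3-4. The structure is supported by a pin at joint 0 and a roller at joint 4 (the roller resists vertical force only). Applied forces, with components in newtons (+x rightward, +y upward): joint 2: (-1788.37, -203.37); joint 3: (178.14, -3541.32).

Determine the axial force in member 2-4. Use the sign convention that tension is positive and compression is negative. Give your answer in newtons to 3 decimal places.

1931.655

N=5 nodes, M=7 members, R=3 reactions → 2N=10, M+R=10
member 0 (0-1): L=2.2299, (cx,cy)=(0.5772,0.8166)
member 1 (0-2): L=2.6360, (cx,cy)=(1.0000,0.0000)
member 2 (1-2): L=2.2662, (cx,cy)=(0.5953,-0.8035)
member 3 (1-3): L=2.5124, (cx,cy)=(0.9999,-0.0167)
member 4 (2-3): L=2.1254, (cx,cy)=(0.5472,0.8370)
member 5 (2-4): L=2.3640, (cx,cy)=(1.0000,0.0000)
member 6 (3-4): L=2.1464, (cx,cy)=(0.5595,-0.8288)
solve A·x = −loads:
  F[0-1] = -1081.7553 N (compression)
  F[0-2] = -985.8857 N (compression)
  F[1-2] = +1126.3310 N (tension)
  F[1-3] = -1294.9841 N (compression)
  F[2-3] = -838.3103 N (compression)
  F[2-4] = +1931.6548 N (tension)
  F[3-4] = -3452.2880 N (compression)
  Rx@0 = +1610.2300 N
  Ry@0 = +883.3962 N
  Ry@4 = +2861.2938 N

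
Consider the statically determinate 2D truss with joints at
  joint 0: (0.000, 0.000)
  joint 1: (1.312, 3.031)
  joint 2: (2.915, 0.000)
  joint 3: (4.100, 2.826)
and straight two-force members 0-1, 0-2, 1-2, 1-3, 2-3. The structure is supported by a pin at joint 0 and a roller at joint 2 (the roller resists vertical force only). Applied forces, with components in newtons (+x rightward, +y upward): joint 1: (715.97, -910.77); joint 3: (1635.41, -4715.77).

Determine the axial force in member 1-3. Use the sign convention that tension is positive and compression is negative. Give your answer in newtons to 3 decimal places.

3514.231

N=4 nodes, M=5 members, R=3 reactions → 2N=8, M+R=8
member 0 (0-1): L=3.3028, (cx,cy)=(0.3972,0.9177)
member 1 (0-2): L=2.9150, (cx,cy)=(1.0000,0.0000)
member 2 (1-2): L=3.4288, (cx,cy)=(0.4675,-0.8840)
member 3 (1-3): L=2.7955, (cx,cy)=(0.9973,-0.0733)
member 4 (2-3): L=3.0644, (cx,cy)=(0.3867,0.9222)
solve A·x = −loads:
  F[0-1] = +4082.0343 N (tension)
  F[0-2] = +729.8244 N (tension)
  F[1-2] = -5559.6023 N (compression)
  F[1-3] = +3514.2307 N (tension)
  F[2-3] = -4834.1348 N (compression)
  Rx@0 = -2351.3800 N
  Ry@0 = -3746.1396 N
  Ry@2 = +9372.6796 N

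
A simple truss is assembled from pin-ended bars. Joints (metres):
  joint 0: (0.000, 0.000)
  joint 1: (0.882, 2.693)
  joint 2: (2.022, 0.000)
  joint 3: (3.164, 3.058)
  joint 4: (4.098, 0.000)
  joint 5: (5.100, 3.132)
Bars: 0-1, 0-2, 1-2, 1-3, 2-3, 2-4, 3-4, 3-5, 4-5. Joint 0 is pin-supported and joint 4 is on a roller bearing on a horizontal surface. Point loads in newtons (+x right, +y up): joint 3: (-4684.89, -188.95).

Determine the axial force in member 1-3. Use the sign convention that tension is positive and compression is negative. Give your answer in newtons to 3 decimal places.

-2520.342

N=6 nodes, M=9 members, R=3 reactions → 2N=12, M+R=12
member 0 (0-1): L=2.8338, (cx,cy)=(0.3112,0.9503)
member 1 (0-2): L=2.0220, (cx,cy)=(1.0000,0.0000)
member 2 (1-2): L=2.9244, (cx,cy)=(0.3898,-0.9209)
member 3 (1-3): L=2.3110, (cx,cy)=(0.9874,0.1579)
member 4 (2-3): L=3.2643, (cx,cy)=(0.3498,0.9368)
member 5 (2-4): L=2.0760, (cx,cy)=(1.0000,0.0000)
member 6 (3-4): L=3.1975, (cx,cy)=(0.2921,-0.9564)
member 7 (3-5): L=1.9374, (cx,cy)=(0.9993,0.0382)
member 8 (4-5): L=3.2884, (cx,cy)=(0.3047,0.9524)
solve A·x = −loads:
  F[0-1] = -3723.9872 N (compression)
  F[0-2] = -3525.8076 N (compression)
  F[1-2] = +3410.7876 N (tension)
  F[1-3] = -2520.3420 N (compression)
  F[2-3] = -3352.8260 N (compression)
  F[2-4] = -1023.2042 N (compression)
  F[3-4] = +3502.8367 N (tension)
  F[3-5] = +0.0000 N (tension)
  F[4-5] = -0.0000 N (compression)
  Rx@0 = +4684.8900 N
  Ry@0 = +3539.0124 N
  Ry@4 = -3350.0624 N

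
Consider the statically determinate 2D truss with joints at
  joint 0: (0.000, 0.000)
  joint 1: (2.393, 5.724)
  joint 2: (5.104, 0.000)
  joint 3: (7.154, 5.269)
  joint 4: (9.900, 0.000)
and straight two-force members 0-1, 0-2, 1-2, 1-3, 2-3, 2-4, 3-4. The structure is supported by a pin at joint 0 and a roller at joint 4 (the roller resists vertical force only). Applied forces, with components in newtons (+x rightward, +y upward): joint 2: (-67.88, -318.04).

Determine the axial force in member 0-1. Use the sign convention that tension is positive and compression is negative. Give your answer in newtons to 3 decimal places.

-166.995

N=5 nodes, M=7 members, R=3 reactions → 2N=10, M+R=10
member 0 (0-1): L=6.2041, (cx,cy)=(0.3857,0.9226)
member 1 (0-2): L=5.1040, (cx,cy)=(1.0000,0.0000)
member 2 (1-2): L=6.3335, (cx,cy)=(0.4280,-0.9038)
member 3 (1-3): L=4.7827, (cx,cy)=(0.9955,-0.0951)
member 4 (2-3): L=5.6537, (cx,cy)=(0.3626,0.9319)
member 5 (2-4): L=4.7960, (cx,cy)=(1.0000,0.0000)
member 6 (3-4): L=5.9416, (cx,cy)=(0.4622,-0.8868)
solve A·x = −loads:
  F[0-1] = -166.9950 N (compression)
  F[0-2] = -3.4677 N (compression)
  F[1-2] = +185.6960 N (tension)
  F[1-3] = -144.5531 N (compression)
  F[2-3] = +161.1841 N (tension)
  F[2-4] = +85.4534 N (tension)
  F[3-4] = -184.8988 N (compression)
  Rx@0 = +67.8800 N
  Ry@0 = +154.0727 N
  Ry@4 = +163.9673 N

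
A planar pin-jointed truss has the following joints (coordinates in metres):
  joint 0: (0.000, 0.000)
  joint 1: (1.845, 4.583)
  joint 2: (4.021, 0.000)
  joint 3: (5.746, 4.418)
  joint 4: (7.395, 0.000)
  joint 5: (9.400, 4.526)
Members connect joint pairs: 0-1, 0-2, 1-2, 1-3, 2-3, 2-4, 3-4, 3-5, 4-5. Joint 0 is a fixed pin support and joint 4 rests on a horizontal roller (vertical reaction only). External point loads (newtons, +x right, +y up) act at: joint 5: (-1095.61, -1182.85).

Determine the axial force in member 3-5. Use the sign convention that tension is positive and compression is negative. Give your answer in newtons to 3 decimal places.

N=6 nodes, M=9 members, R=3 reactions → 2N=12, M+R=12
member 0 (0-1): L=4.9404, (cx,cy)=(0.3734,0.9277)
member 1 (0-2): L=4.0210, (cx,cy)=(1.0000,0.0000)
member 2 (1-2): L=5.0733, (cx,cy)=(0.4289,-0.9033)
member 3 (1-3): L=3.9045, (cx,cy)=(0.9991,-0.0423)
member 4 (2-3): L=4.7428, (cx,cy)=(0.3637,0.9315)
member 5 (2-4): L=3.3740, (cx,cy)=(1.0000,0.0000)
member 6 (3-4): L=4.7157, (cx,cy)=(0.3497,-0.9369)
member 7 (3-5): L=3.6556, (cx,cy)=(0.9996,0.0295)
member 8 (4-5): L=4.9502, (cx,cy)=(0.4050,0.9143)
solve A·x = −loads:
  F[0-1] = -377.1319 N (compression)
  F[0-2] = -954.7705 N (compression)
  F[1-2] = +401.9443 N (tension)
  F[1-3] = -313.5167 N (compression)
  F[2-3] = -389.7912 N (compression)
  F[2-4] = -640.6034 N (compression)
  F[3-4] = +355.1488 N (tension)
  F[3-5] = -579.4488 N (compression)
  F[4-5] = -1274.9950 N (compression)
  Rx@0 = +1095.6100 N
  Ry@0 = +349.8467 N
  Ry@4 = +833.0033 N

-579.449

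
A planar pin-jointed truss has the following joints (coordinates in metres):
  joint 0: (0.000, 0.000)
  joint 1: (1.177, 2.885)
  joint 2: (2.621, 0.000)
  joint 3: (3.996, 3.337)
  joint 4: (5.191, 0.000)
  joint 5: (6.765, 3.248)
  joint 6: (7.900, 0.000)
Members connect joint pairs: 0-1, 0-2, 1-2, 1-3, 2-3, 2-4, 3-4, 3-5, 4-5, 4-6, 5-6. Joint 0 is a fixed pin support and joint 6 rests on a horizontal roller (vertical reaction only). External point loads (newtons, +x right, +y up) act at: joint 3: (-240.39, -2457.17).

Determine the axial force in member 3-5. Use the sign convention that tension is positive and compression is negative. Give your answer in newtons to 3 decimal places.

N=7 nodes, M=11 members, R=3 reactions → 2N=14, M+R=14
member 0 (0-1): L=3.1159, (cx,cy)=(0.3777,0.9259)
member 1 (0-2): L=2.6210, (cx,cy)=(1.0000,0.0000)
member 2 (1-2): L=3.2262, (cx,cy)=(0.4476,-0.8942)
member 3 (1-3): L=2.8550, (cx,cy)=(0.9874,0.1583)
member 4 (2-3): L=3.6092, (cx,cy)=(0.3810,0.9246)
member 5 (2-4): L=2.5700, (cx,cy)=(1.0000,0.0000)
member 6 (3-4): L=3.5445, (cx,cy)=(0.3371,-0.9415)
member 7 (3-5): L=2.7704, (cx,cy)=(0.9995,-0.0321)
member 8 (4-5): L=3.6093, (cx,cy)=(0.4361,0.8999)
member 9 (4-6): L=2.7090, (cx,cy)=(1.0000,0.0000)
member 10 (5-6): L=3.4406, (cx,cy)=(0.3299,-0.9440)
solve A·x = −loads:
  F[0-1] = -1421.1101 N (compression)
  F[0-2] = +296.4278 N (tension)
  F[1-2] = +1273.0192 N (tension)
  F[1-3] = -1120.7374 N (compression)
  F[2-3] = -1231.2384 N (compression)
  F[2-4] = +1335.2810 N (tension)
  F[3-4] = -1180.3258 N (compression)
  F[3-5] = -937.8294 N (compression)
  F[4-5] = +1234.8296 N (tension)
  F[4-6] = +398.8402 N (tension)
  F[5-6] = -1209.0305 N (compression)
  Rx@0 = +240.3900 N
  Ry@0 = +1315.8194 N
  Ry@6 = +1141.3506 N

-937.829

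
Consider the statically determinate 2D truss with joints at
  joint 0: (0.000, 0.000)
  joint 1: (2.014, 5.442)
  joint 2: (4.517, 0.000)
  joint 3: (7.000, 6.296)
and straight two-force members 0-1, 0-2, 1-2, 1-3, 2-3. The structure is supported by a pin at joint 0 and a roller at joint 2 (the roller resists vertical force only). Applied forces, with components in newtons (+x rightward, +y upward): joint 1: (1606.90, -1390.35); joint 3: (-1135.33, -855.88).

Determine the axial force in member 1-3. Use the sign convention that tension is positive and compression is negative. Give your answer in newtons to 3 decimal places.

-868.043

N=4 nodes, M=5 members, R=3 reactions → 2N=8, M+R=8
member 0 (0-1): L=5.8027, (cx,cy)=(0.3471,0.9378)
member 1 (0-2): L=4.5170, (cx,cy)=(1.0000,0.0000)
member 2 (1-2): L=5.9900, (cx,cy)=(0.4179,-0.9085)
member 3 (1-3): L=5.0586, (cx,cy)=(0.9856,0.1688)
member 4 (2-3): L=6.7679, (cx,cy)=(0.3669,0.9303)
solve A·x = −loads:
  F[0-1] = +57.0832 N (tension)
  F[0-2] = +451.7576 N (tension)
  F[1-2] = -1750.5888 N (compression)
  F[1-3] = -868.0432 N (compression)
  F[2-3] = -762.5060 N (compression)
  Rx@0 = -471.5700 N
  Ry@0 = -53.5347 N
  Ry@2 = +2299.7647 N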